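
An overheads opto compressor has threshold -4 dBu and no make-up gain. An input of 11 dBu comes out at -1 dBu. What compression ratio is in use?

5:1

Input overshoot = 11 − (-4) = 15 dB; output overshoot = -1 − (-4) = 3 dB.
Ratio = 15 / 3 = 5.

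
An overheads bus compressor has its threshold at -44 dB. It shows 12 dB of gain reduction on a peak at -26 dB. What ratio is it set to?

Input overshoot = -26 − (-44) = 18 dB.
Output overshoot = 18 − 12 = 6 dB.
Ratio = input overshoot / output overshoot = 18 / 6 = 3.

3:1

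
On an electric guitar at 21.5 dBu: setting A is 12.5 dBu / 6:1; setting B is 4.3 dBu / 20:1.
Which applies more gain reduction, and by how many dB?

B, by 8.84 dB

A: GR = 9 − 9/6 = 7.5 dB.
B: GR = 17.2 − 17.2/20 = 16.34 dB.
B reduces 8.84 dB more.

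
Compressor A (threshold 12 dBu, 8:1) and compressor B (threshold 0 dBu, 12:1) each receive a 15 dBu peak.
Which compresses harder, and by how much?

B, by 11.125 dB

A: overshoot 3 dB → output overshoot 0.375 dB → GR 2.625 dB.
B: overshoot 15 dB → output overshoot 1.25 dB → GR 13.75 dB.
Difference: 11.125 dB in favour of B.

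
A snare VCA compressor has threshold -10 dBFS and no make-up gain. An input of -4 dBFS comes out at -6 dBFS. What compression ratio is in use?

Input overshoot = -4 − (-10) = 6 dB; output overshoot = -6 − (-10) = 4 dB.
Ratio = 6 / 4 = 1.5.

1.5:1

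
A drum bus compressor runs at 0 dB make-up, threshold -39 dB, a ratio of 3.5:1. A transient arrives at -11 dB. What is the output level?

-31 dB

-11 dB sits 28 dB over threshold.
At 3.5:1 the overshoot is divided by 3.5, leaving 8 dB above threshold.
That puts the output at -31 dB.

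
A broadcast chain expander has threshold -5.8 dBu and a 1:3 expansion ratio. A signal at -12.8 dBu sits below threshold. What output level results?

Undershoot = (-5.8) − (-12.8) = 7 dB.
At 1:3, that expands to 21 dB under threshold.
Output = -5.8 − 21 = -26.8 dBu.

-26.8 dBu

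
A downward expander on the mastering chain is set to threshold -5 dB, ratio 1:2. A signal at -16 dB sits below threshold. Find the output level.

-27 dB

Undershoot = (-5) − (-16) = 11 dB.
At 1:2, that expands to 22 dB under threshold.
Output = -5 − 22 = -27 dB.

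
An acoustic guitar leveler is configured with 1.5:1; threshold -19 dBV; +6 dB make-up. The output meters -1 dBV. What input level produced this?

Remove make-up: -1 − 6 = -7 dBV.
Post-compression overshoot = -7 − (-19) = 12 dB.
Input overshoot = R × output overshoot = 18 dB → input = -19 + 18 = -1 dBV.

-1 dBV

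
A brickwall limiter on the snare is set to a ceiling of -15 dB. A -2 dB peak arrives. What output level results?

At ∞:1, everything above -15 dB is held at the ceiling.

-15 dB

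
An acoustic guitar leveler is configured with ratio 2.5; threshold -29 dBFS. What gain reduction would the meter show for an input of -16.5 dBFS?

7.5 dB

-16.5 dBFS exceeds the threshold by 12.5 dB.
At 2.5:1, output sits 12.5/2.5 = 5 dB above threshold.
Gain reduction = 12.5 − 5 = 7.5 dB.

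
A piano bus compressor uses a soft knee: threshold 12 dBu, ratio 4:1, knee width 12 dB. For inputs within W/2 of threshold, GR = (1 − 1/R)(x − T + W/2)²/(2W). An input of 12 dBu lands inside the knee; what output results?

x − T + W/2 = 12 − 12 + 6 = 6.
GR = (1 − 1/4) × 6² / 24 = 0.75 × 36 / 24 = 1.125 dB.
Output = 12 − 1.125 = 10.875 dBu.

10.875 dBu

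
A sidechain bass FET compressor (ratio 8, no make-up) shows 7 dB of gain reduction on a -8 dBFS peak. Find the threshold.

Gain reduction = -8 − (-15) = 7 dB; output overshoot = GR / (R − 1) = 7 / 7 = 1 dB.
Threshold = output − output overshoot = -15 − 1 = -16 dBFS.

-16 dBFS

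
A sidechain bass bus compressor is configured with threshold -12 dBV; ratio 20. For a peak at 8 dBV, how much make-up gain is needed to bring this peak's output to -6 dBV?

Without make-up, output = threshold + overshoot/20 = -12 + 1 = -11 dBV.
Gap to target: 5 dB.

5 dB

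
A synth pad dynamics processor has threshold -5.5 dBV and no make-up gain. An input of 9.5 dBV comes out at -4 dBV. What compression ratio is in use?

10:1

Input overshoot = 9.5 − (-5.5) = 15 dB; output overshoot = -4 − (-5.5) = 1.5 dB.
Ratio = 15 / 1.5 = 10.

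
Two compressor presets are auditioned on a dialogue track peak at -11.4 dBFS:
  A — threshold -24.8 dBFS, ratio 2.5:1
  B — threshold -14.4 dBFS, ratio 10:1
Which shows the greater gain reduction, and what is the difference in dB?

A: GR = 13.4 − 13.4/2.5 = 8.04 dB.
B: GR = 3 − 3/10 = 2.7 dB.
A reduces 5.34 dB more.

A, by 5.34 dB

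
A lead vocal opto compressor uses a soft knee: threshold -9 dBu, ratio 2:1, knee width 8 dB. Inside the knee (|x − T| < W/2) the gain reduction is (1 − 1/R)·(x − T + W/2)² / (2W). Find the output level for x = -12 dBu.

x − T + W/2 = -12 − (-9) + 4 = 1.
GR = (1 − 1/2) × 1² / 16 = 0.5 × 1 / 16 = 0.03125 dB.
Output = -12 − 0.03125 = -12.03125 dBu.

-12.03125 dBu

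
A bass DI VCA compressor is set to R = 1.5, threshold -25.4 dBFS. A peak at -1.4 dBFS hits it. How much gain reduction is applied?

8 dB

Overshoot = -1.4 − (-25.4) = 24 dB.
At 1.5:1, output sits 24/1.5 = 16 dB above threshold.
GR = overshoot in − overshoot out = 24 − 16 = 8 dB.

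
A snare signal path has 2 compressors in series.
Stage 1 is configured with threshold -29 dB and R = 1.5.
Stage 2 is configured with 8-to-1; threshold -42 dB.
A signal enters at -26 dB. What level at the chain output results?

-40.125 dB

Stage 1: overshoot 3 dB → 3/1.5 = 2 dB → -27 dB.
Stage 2: overshoot 15 dB → 15/8 = 1.875 dB → -40.125 dB.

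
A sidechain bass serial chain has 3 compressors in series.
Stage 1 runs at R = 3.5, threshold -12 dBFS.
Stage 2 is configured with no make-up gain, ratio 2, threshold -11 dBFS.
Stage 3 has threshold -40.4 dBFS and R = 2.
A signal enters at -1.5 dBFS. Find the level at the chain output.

-25.2 dBFS

Stage 1: 10.5 dB above -12 dBFS, reduced 3.5:1 to 3 dB above → -9 dBFS.
Stage 2: overshoot 2 dB → 2/2 = 1 dB → -10 dBFS.
Stage 3: -10 dBFS is 30.4 dB over -40.4 dBFS; at 2:1 that becomes 15.2 dB over, giving -25.2 dBFS.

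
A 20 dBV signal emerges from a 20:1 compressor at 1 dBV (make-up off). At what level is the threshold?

0 dBV

Let T be the threshold. Output overshoot = (input overshoot)/R, so 1 − T = (20 − T)/20.
20·(1 − T) = 20 − T → 19·T = 20 − 20 = 0.
T = 0/19 = 0 dBV.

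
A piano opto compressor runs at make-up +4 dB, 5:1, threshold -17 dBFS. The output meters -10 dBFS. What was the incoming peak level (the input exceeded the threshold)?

Remove make-up: -10 − 4 = -14 dBFS.
That's 3 dB above the -17 dBFS threshold.
Input overshoot = R × output overshoot = 15 dB → input = -17 + 15 = -2 dBFS.

-2 dBFS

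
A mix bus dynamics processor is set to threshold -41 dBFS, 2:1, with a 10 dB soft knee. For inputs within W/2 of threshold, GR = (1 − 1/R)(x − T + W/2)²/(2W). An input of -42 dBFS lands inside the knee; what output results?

-42.4 dBFS

x − T + W/2 = -42 − (-41) + 5 = 4.
GR = (1 − 1/2) × 4² / 20 = 0.5 × 16 / 20 = 0.4 dB.
Output = -42 − 0.4 = -42.4 dBFS.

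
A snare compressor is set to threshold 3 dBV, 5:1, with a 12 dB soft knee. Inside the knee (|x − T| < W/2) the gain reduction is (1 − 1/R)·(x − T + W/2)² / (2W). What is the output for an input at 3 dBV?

1.8 dBV

x − T + W/2 = 3 − 3 + 6 = 6.
GR = (1 − 1/5) × 6² / 24 = 0.8 × 36 / 24 = 1.2 dB.
Output = 3 − 1.2 = 1.8 dBV.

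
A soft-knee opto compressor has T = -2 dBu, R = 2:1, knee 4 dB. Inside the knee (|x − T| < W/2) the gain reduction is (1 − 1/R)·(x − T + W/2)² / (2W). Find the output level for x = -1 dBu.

-1.5625 dBu

x − T + W/2 = -1 − (-2) + 2 = 3.
GR = (1 − 1/2) × 3² / 8 = 0.5 × 9 / 8 = 0.5625 dB.
Output = -1 − 0.5625 = -1.5625 dBu.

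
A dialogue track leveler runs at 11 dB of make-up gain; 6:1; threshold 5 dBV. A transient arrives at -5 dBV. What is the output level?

-5 dBV is 10 dB below the 5 dBV threshold, so no gain reduction is applied.
Make-up gain adds 11 dB: -5 + 11 = 6 dBV.

6 dBV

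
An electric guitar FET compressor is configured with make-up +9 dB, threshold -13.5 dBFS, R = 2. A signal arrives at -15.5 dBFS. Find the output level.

-6.5 dBFS

-15.5 dBFS is 2 dB below the -13.5 dBFS threshold, so no gain reduction is applied.
Make-up gain adds 9 dB: -15.5 + 9 = -6.5 dBFS.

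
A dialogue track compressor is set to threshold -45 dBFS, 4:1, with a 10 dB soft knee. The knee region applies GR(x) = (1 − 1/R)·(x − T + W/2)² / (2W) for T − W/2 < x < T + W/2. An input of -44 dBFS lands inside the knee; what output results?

x − T + W/2 = -44 − (-45) + 5 = 6.
GR = (1 − 1/4) × 6² / 20 = 0.75 × 36 / 20 = 1.35 dB.
Output = -44 − 1.35 = -45.35 dBFS.

-45.35 dBFS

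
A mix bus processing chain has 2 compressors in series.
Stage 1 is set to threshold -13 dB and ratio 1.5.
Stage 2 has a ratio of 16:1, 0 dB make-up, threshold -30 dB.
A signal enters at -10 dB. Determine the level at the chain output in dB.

-28.8125 dB

Stage 1: overshoot 3 dB → 3/1.5 = 2 dB → -11 dB.
Stage 2: -11 dB is 19 dB over -30 dB; at 16:1 that becomes 1.1875 dB over, giving -28.8125 dB.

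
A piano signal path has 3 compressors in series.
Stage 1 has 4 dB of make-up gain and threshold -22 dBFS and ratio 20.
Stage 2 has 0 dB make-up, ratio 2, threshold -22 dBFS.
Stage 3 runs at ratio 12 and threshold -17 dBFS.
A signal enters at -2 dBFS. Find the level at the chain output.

Stage 1: -2 dBFS is 20 dB over -22 dBFS; at 20:1 that becomes 1 dB over, giving -21 dBFS; +4 dB make-up → -17 dBFS.
Stage 2: overshoot 5 dB → 5/2 = 2.5 dB → -19.5 dBFS.
Stage 3: -19.5 dBFS ≤ -17 dBFS, so stage 3 doesn't engage; output -19.5 dBFS.

-19.5 dBFS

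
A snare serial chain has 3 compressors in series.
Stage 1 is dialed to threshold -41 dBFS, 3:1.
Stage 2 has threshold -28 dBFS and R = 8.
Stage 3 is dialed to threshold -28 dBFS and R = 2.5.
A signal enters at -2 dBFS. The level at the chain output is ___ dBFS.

-28 dBFS

Stage 1: -2 dBFS is 39 dB over -41 dBFS; at 3:1 that becomes 13 dB over, giving -28 dBFS.
Stage 2: -28 dBFS ≤ -28 dBFS, so stage 2 doesn't engage; output -28 dBFS.
Stage 3: -28 dBFS is at or below the -28 dBFS threshold — no compression; output -28 dBFS.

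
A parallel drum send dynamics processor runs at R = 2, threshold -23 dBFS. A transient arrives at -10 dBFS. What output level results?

-10 dBFS sits 13 dB over threshold.
The 13 dB excess becomes 6.5 dB after 2:1 reduction.
Output = -23 + 6.5 = -16.5 dBFS.

-16.5 dBFS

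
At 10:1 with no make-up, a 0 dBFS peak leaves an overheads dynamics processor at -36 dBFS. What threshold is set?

Gain reduction = 0 − (-36) = 36 dB; output overshoot = GR / (R − 1) = 36 / 9 = 4 dB.
Threshold = output − output overshoot = -36 − 4 = -40 dBFS.

-40 dBFS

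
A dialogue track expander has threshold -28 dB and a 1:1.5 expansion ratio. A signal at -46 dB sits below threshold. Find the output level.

-55 dB

The input is 18 dB below the -28 dB threshold.
A 1:1.5 expander multiplies undershoot by 1.5: 18 × 1.5 = 27 dB below threshold.
Output = -28 − 27 = -55 dB.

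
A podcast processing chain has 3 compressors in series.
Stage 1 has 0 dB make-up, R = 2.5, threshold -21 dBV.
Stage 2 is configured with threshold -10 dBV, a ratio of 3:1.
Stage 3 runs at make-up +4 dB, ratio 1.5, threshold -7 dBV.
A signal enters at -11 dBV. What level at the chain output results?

-13 dBV

Stage 1: 10 dB above -21 dBV, reduced 2.5:1 to 4 dB above → -17 dBV.
Stage 2: below threshold (-17 ≤ -10); passes unchanged; output -17 dBV.
Stage 3: -17 dBV ≤ -7 dBV, so stage 3 doesn't engage; make-up brings it to -13 dBV.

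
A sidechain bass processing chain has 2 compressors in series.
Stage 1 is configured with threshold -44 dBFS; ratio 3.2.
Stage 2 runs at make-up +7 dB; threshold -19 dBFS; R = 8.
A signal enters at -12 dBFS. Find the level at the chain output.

-27 dBFS

Stage 1: 32 dB above -44 dBFS, reduced 3.2:1 to 10 dB above → -34 dBFS.
Stage 2: below threshold (-34 ≤ -19); passes unchanged; make-up brings it to -27 dBFS.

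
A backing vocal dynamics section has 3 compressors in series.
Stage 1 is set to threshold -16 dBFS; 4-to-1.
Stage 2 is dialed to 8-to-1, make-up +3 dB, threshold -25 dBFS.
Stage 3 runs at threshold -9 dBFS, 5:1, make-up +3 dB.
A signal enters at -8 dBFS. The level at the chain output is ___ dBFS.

-17.625 dBFS

Stage 1: overshoot 8 dB → 8/4 = 2 dB → -14 dBFS.
Stage 2: overshoot 11 dB → 11/8 = 1.375 dB → -23.625 dBFS; +3 dB make-up → -20.625 dBFS.
Stage 3: -20.625 dBFS ≤ -9 dBFS, so stage 3 doesn't engage; make-up brings it to -17.625 dBFS.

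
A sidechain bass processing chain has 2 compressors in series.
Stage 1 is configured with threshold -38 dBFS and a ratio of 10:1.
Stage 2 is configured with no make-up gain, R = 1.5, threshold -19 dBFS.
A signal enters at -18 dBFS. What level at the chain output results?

Stage 1: -18 dBFS is 20 dB over -38 dBFS; at 10:1 that becomes 2 dB over, giving -36 dBFS.
Stage 2: -36 dBFS ≤ -19 dBFS, so stage 2 doesn't engage; output -36 dBFS.

-36 dBFS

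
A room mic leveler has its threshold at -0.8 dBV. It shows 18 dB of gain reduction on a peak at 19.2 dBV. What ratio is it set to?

10:1

Input overshoot = 19.2 − (-0.8) = 20 dB.
Output overshoot = 20 − 18 = 2 dB.
Ratio = input overshoot / output overshoot = 20 / 2 = 10.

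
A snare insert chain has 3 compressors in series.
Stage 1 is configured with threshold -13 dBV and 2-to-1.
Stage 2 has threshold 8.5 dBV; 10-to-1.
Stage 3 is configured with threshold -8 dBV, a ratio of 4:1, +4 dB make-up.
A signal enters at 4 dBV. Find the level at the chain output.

-3.125 dBV

Stage 1: overshoot 17 dB → 17/2 = 8.5 dB → -4.5 dBV.
Stage 2: -4.5 dBV is at or below the 8.5 dBV threshold — no compression; output -4.5 dBV.
Stage 3: overshoot 3.5 dB → 3.5/4 = 0.875 dB → -7.125 dBV; +4 dB make-up → -3.125 dBV.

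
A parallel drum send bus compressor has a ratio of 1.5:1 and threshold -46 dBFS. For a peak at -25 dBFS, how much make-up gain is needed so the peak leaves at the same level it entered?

7 dB

Without make-up, output = threshold + overshoot/1.5 = -46 + 14 = -32 dBFS.
Gap to target: 7 dB.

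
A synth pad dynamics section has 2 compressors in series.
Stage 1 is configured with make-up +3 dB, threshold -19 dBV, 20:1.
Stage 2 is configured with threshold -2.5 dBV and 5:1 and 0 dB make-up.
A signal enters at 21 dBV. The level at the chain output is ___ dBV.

Stage 1: overshoot 40 dB → 40/20 = 2 dB → -17 dBV; +3 dB make-up → -14 dBV.
Stage 2: -14 dBV is at or below the -2.5 dBV threshold — no compression; output -14 dBV.

-14 dBV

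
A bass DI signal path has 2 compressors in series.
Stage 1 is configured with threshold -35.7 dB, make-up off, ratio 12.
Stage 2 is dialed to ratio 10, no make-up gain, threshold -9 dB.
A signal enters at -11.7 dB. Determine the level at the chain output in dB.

Stage 1: overshoot 24 dB → 24/12 = 2 dB → -33.7 dB.
Stage 2: below threshold (-33.7 ≤ -9); passes unchanged; output -33.7 dB.

-33.7 dB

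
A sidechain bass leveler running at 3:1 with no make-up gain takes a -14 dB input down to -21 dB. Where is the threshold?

-24.5 dB

Let T be the threshold. Output overshoot = (input overshoot)/R, so -21 − T = (-14 − T)/3.
3·(-21 − T) = -14 − T → 2·T = -63 − (-14) = -49.
T = -49/2 = -24.5 dB.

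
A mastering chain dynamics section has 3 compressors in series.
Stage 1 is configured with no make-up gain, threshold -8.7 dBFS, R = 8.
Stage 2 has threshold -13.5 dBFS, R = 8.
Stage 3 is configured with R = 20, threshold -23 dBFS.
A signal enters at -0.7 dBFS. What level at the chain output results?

-22.48875 dBFS

Stage 1: overshoot 8 dB → 8/8 = 1 dB → -7.7 dBFS.
Stage 2: -7.7 dBFS is 5.8 dB over -13.5 dBFS; at 8:1 that becomes 0.725 dB over, giving -12.775 dBFS.
Stage 3: 10.225 dB above -23 dBFS, reduced 20:1 to 0.51125 dB above → -22.48875 dBFS.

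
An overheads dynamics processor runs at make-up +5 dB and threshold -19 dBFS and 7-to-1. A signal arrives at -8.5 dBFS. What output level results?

-12.5 dBFS

-8.5 dBFS sits 10.5 dB over threshold.
At 7:1 the overshoot is divided by 7, leaving 1.5 dB above threshold.
That puts the output at -17.5 dBFS; make-up adds 5 dB, giving -12.5 dBFS.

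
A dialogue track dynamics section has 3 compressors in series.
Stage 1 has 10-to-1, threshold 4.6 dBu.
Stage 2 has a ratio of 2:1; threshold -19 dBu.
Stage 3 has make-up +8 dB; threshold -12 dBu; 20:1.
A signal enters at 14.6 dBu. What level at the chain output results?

Stage 1: 10 dB above 4.6 dBu, reduced 10:1 to 1 dB above → 5.6 dBu.
Stage 2: overshoot 24.6 dB → 24.6/2 = 12.3 dB → -6.7 dBu.
Stage 3: overshoot 5.3 dB → 5.3/20 = 0.265 dB → -11.735 dBu; +8 dB make-up → -3.735 dBu.

-3.735 dBu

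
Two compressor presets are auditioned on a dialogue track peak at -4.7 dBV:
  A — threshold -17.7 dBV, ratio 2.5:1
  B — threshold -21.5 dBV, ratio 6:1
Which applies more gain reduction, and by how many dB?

B, by 6.2 dB

A: GR = 13 − 13/2.5 = 7.8 dB.
B: GR = 16.8 − 16.8/6 = 14 dB.
B reduces 6.2 dB more.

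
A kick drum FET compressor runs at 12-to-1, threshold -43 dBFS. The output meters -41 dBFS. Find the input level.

The compressed level sits -41 − (-43) = 2 dB over threshold.
Before 12:1 compression the overshoot was 2 × 12 = 24 dB, so input = -43 + 24 = -19 dBFS.

-19 dBFS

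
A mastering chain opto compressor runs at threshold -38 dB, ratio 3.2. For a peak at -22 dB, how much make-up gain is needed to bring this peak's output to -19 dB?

Overshoot 16 dB → 16/3.2 = 5 dB after compression, so the compressed level is -38 + 5 = -33 dB.
Make-up = target − compressed = -19 − (-33) = 14 dB.

14 dB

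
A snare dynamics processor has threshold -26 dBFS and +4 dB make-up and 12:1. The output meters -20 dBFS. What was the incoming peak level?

-2 dBFS

Stripping the +4 dB make-up gives -24 dBFS at the gain stage.
The compressed level sits -24 − (-26) = 2 dB over threshold.
Undo the ratio: input overshoot = 2 × 12 = 24 dB, giving input = -2 dBFS.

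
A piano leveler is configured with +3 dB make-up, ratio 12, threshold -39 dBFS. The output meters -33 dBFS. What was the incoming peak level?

Remove make-up: -33 − 3 = -36 dBFS.
Post-compression overshoot = -36 − (-39) = 3 dB.
Undo the ratio: input overshoot = 3 × 12 = 36 dB, giving input = -3 dBFS.

-3 dBFS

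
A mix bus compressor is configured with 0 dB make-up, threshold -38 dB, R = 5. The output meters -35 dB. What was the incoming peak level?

-23 dB

Post-compression overshoot = -35 − (-38) = 3 dB.
Undo the ratio: input overshoot = 3 × 5 = 15 dB, giving input = -23 dB.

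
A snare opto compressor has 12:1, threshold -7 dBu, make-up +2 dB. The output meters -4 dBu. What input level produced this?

5 dBu

Before make-up, the level was -4 − 2 = -6 dBu.
Post-compression overshoot = -6 − (-7) = 1 dB.
Before 12:1 compression the overshoot was 1 × 12 = 12 dB, so input = -7 + 12 = 5 dBu.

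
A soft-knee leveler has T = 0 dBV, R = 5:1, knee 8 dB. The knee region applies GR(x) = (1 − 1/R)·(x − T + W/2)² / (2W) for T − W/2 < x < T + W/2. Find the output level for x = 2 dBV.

0.2 dBV

x − T + W/2 = 2 − 0 + 4 = 6.
GR = (1 − 1/5) × 6² / 16 = 0.8 × 36 / 16 = 1.8 dB.
Output = 2 − 1.8 = 0.2 dBV.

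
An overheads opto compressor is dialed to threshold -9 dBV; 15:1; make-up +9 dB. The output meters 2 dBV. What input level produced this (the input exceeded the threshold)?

Before make-up, the level was 2 − 9 = -7 dBV.
The compressed level sits -7 − (-9) = 2 dB over threshold.
Input overshoot = R × output overshoot = 30 dB → input = -9 + 30 = 21 dBV.

21 dBV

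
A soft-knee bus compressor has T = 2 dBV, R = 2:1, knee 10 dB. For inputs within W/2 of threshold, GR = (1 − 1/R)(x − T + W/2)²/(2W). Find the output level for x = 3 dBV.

2.1 dBV

x − T + W/2 = 3 − 2 + 5 = 6.
GR = (1 − 1/2) × 6² / 20 = 0.5 × 36 / 20 = 0.9 dB.
Output = 3 − 0.9 = 2.1 dBV.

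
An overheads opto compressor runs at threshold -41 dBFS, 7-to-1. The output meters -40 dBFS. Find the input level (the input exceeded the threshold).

-34 dBFS

The compressed level sits -40 − (-41) = 1 dB over threshold.
Before 7:1 compression the overshoot was 1 × 7 = 7 dB, so input = -41 + 7 = -34 dBFS.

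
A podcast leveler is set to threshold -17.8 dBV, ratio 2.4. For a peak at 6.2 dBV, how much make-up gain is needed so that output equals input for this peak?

14 dB

The peak compresses to -17.8 + 24/2.4 = -7.8 dBV.
To reach 6.2 dBV requires 6.2 − (-7.8) = 14 dB of make-up.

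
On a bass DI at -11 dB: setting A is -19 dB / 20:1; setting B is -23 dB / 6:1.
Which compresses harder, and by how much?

B, by 2.4 dB

A: overshoot 8 dB → output overshoot 0.4 dB → GR 7.6 dB.
B: overshoot 12 dB → output overshoot 2 dB → GR 10 dB.
B applies 2.4 dB more gain reduction.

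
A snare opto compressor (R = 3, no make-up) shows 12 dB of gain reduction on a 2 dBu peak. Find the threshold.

Input is 18 dB above T (since output overshoot × R = input overshoot: (-10 − T)·3 = 2 − T gives T = -16 dBu).
Check: -16 + (2 − (-16))/3 = -16 + 6 = -10 dBu. ✓

-16 dBu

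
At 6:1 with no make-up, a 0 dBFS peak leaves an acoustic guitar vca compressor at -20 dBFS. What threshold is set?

-24 dBFS

Let T be the threshold. Output overshoot = (input overshoot)/R, so -20 − T = (0 − T)/6.
6·(-20 − T) = 0 − T → 5·T = -120 − 0 = -120.
T = -120/5 = -24 dBFS.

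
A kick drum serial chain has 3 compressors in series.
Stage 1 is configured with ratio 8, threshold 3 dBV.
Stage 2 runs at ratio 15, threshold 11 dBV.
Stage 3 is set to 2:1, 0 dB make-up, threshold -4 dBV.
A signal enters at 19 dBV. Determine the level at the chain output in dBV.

0.5 dBV

Stage 1: overshoot 16 dB → 16/8 = 2 dB → 5 dBV.
Stage 2: 5 dBV ≤ 11 dBV, so stage 2 doesn't engage; output 5 dBV.
Stage 3: 5 dBV is 9 dB over -4 dBV; at 2:1 that becomes 4.5 dB over, giving 0.5 dBV.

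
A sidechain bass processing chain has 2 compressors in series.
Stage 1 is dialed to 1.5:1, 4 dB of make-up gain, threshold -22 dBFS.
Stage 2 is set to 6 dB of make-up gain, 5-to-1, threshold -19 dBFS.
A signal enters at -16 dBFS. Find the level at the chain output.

Stage 1: overshoot 6 dB → 6/1.5 = 4 dB → -18 dBFS; +4 dB make-up → -14 dBFS.
Stage 2: overshoot 5 dB → 5/5 = 1 dB → -18 dBFS; +6 dB make-up → -12 dBFS.

-12 dBFS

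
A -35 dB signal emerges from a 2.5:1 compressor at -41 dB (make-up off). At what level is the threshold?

Input is 10 dB above T (since output overshoot × R = input overshoot: (-41 − T)·2.5 = -35 − T gives T = -45 dB).
Check: -45 + (-35 − (-45))/2.5 = -45 + 4 = -41 dB. ✓

-45 dB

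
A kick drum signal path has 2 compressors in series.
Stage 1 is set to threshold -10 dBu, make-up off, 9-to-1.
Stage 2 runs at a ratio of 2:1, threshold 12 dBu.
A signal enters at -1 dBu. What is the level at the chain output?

Stage 1: overshoot 9 dB → 9/9 = 1 dB → -9 dBu.
Stage 2: -9 dBu ≤ 12 dBu, so stage 2 doesn't engage; output -9 dBu.

-9 dBu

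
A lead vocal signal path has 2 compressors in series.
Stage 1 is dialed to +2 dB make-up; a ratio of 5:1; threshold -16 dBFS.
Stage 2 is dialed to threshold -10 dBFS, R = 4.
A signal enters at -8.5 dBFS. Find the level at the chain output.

Stage 1: -8.5 dBFS is 7.5 dB over -16 dBFS; at 5:1 that becomes 1.5 dB over, giving -14.5 dBFS; +2 dB make-up → -12.5 dBFS.
Stage 2: -12.5 dBFS is at or below the -10 dBFS threshold — no compression; output -12.5 dBFS.

-12.5 dBFS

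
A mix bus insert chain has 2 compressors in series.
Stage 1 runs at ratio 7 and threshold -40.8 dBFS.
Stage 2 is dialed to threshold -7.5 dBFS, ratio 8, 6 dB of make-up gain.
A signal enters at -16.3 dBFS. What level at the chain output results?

-31.3 dBFS

Stage 1: -16.3 dBFS is 24.5 dB over -40.8 dBFS; at 7:1 that becomes 3.5 dB over, giving -37.3 dBFS.
Stage 2: -37.3 dBFS is at or below the -7.5 dBFS threshold — no compression; make-up brings it to -31.3 dBFS.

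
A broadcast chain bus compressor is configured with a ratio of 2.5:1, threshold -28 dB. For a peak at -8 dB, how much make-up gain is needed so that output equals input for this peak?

The peak compresses to -28 + 20/2.5 = -20 dB.
To reach -8 dB requires -8 − (-20) = 12 dB of make-up.

12 dB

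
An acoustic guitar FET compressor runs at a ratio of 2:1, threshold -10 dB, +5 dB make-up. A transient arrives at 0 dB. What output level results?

0 dB

Overshoot: 0 − (-10) = 10 dB.
2:1 compression reduces that to 10/2 = 5 dB over.
Output = -10 + 5 = -5 dB; make-up adds 5 dB, giving 0 dB.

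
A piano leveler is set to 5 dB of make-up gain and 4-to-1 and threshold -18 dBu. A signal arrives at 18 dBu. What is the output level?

18 dBu sits 36 dB over threshold.
4:1 compression reduces that to 36/4 = 9 dB over.
That puts the output at -9 dBu; make-up adds 5 dB, giving -4 dBu.

-4 dBu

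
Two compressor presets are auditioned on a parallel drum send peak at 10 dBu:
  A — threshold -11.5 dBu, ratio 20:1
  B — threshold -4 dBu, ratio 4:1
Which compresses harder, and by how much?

A, by 9.925 dB

A: 21.5 dB over, compressed to 1.075 dB over, so 20.425 dB of GR.
B: 14 dB over, compressed to 3.5 dB over, so 10.5 dB of GR.
A reduces 9.925 dB more.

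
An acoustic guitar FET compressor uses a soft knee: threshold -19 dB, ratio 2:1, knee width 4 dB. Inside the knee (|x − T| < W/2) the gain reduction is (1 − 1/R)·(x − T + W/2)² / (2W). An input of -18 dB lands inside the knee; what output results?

-18.5625 dB

x − T + W/2 = -18 − (-19) + 2 = 3.
GR = (1 − 1/2) × 3² / 8 = 0.5 × 9 / 8 = 0.5625 dB.
Output = -18 − 0.5625 = -18.5625 dB.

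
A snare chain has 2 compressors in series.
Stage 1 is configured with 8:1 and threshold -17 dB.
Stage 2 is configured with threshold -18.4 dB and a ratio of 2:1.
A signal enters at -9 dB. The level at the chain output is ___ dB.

Stage 1: -9 dB is 8 dB over -17 dB; at 8:1 that becomes 1 dB over, giving -16 dB.
Stage 2: overshoot 2.4 dB → 2.4/2 = 1.2 dB → -17.2 dB.

-17.2 dB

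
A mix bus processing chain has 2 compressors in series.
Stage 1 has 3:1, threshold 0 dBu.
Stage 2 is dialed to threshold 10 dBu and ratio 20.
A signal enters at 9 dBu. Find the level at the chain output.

Stage 1: 9 dB above 0 dBu, reduced 3:1 to 3 dB above → 3 dBu.
Stage 2: below threshold (3 ≤ 10); passes unchanged; output 3 dBu.

3 dBu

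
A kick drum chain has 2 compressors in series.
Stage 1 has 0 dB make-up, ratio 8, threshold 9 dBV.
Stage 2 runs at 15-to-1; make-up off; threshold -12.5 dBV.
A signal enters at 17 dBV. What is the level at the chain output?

-11 dBV

Stage 1: overshoot 8 dB → 8/8 = 1 dB → 10 dBV.
Stage 2: 22.5 dB above -12.5 dBV, reduced 15:1 to 1.5 dB above → -11 dBV.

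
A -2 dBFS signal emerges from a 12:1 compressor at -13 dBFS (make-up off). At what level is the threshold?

-14 dBFS

Gain reduction = -2 − (-13) = 11 dB; output overshoot = GR / (R − 1) = 11 / 11 = 1 dB.
Threshold = output − output overshoot = -13 − 1 = -14 dBFS.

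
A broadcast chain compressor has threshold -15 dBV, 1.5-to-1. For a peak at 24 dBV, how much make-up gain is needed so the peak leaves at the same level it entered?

Without make-up, output = threshold + overshoot/1.5 = -15 + 26 = 11 dBV.
Gap to target: 13 dB.

13 dB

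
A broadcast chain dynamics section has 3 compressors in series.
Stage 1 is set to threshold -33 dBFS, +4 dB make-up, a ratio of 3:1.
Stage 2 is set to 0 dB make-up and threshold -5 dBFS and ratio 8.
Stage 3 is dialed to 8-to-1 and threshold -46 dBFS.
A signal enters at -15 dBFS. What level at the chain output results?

-43.125 dBFS

Stage 1: 18 dB above -33 dBFS, reduced 3:1 to 6 dB above → -27 dBFS; +4 dB make-up → -23 dBFS.
Stage 2: below threshold (-23 ≤ -5); passes unchanged; output -23 dBFS.
Stage 3: overshoot 23 dB → 23/8 = 2.875 dB → -43.125 dBFS.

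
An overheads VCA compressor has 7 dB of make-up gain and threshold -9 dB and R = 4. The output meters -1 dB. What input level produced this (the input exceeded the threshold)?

-5 dB

Remove make-up: -1 − 7 = -8 dB.
That's 1 dB above the -9 dB threshold.
Before 4:1 compression the overshoot was 1 × 4 = 4 dB, so input = -9 + 4 = -5 dB.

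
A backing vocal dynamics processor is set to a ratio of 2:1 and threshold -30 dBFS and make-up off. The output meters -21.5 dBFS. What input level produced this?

The compressed level sits -21.5 − (-30) = 8.5 dB over threshold.
Input overshoot = R × output overshoot = 17 dB → input = -30 + 17 = -13 dBFS.

-13 dBFS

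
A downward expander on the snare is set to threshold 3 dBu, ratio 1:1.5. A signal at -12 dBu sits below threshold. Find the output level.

-19.5 dBu

The input is 15 dB below the 3 dBu threshold.
A 1:1.5 expander multiplies undershoot by 1.5: 15 × 1.5 = 22.5 dB below threshold.
Output = 3 − 22.5 = -19.5 dBu.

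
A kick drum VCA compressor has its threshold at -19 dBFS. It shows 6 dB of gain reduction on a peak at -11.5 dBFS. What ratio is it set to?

Input overshoot = -11.5 − (-19) = 7.5 dB.
Output overshoot = 7.5 − 6 = 1.5 dB.
Ratio = input overshoot / output overshoot = 7.5 / 1.5 = 5.

5:1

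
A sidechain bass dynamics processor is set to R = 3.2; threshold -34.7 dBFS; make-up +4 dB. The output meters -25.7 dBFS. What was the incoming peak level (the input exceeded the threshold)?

Remove make-up: -25.7 − 4 = -29.7 dBFS.
Post-compression overshoot = -29.7 − (-34.7) = 5 dB.
Before 3.2:1 compression the overshoot was 5 × 3.2 = 16 dB, so input = -34.7 + 16 = -18.7 dBFS.

-18.7 dBFS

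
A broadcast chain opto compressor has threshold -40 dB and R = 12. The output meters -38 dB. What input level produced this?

-16 dB

Post-compression overshoot = -38 − (-40) = 2 dB.
Before 12:1 compression the overshoot was 2 × 12 = 24 dB, so input = -40 + 24 = -16 dB.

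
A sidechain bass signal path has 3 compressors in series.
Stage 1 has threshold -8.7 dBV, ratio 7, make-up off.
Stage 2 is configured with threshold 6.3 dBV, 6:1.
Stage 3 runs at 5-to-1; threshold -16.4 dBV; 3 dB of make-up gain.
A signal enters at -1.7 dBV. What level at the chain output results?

Stage 1: overshoot 7 dB → 7/7 = 1 dB → -7.7 dBV.
Stage 2: -7.7 dBV ≤ 6.3 dBV, so stage 2 doesn't engage; output -7.7 dBV.
Stage 3: overshoot 8.7 dB → 8.7/5 = 1.74 dB → -14.66 dBV; +3 dB make-up → -11.66 dBV.

-11.66 dBV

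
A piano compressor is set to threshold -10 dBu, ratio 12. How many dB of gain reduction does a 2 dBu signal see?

11 dB

Overshoot = 2 − (-10) = 12 dB.
A 12:1 ratio leaves 1 dB of that excess.
Gain reduction = 12 − 1 = 11 dB.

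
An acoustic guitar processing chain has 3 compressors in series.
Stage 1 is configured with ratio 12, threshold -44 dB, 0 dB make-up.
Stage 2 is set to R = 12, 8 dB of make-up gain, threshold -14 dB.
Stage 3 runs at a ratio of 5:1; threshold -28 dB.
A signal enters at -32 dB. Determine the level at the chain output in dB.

Stage 1: -32 dB is 12 dB over -44 dB; at 12:1 that becomes 1 dB over, giving -43 dB.
Stage 2: -43 dB ≤ -14 dB, so stage 2 doesn't engage; make-up brings it to -35 dB.
Stage 3: -35 dB ≤ -28 dB, so stage 3 doesn't engage; output -35 dB.

-35 dB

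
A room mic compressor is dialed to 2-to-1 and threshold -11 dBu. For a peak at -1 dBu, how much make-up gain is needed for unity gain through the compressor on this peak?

5 dB

Overshoot 10 dB → 10/2 = 5 dB after compression, so the compressed level is -11 + 5 = -6 dBu.
Make-up = target − compressed = -1 − (-6) = 5 dB.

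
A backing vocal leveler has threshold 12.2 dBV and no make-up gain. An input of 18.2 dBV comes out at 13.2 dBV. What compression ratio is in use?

Input overshoot = 18.2 − 12.2 = 6 dB; output overshoot = 13.2 − 12.2 = 1 dB.
Ratio = 6 / 1 = 6.

6:1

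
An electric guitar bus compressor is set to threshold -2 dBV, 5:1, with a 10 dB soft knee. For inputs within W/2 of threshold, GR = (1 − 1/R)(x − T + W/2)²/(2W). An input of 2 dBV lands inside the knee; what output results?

-1.24 dBV

x − T + W/2 = 2 − (-2) + 5 = 9.
GR = (1 − 1/5) × 9² / 20 = 0.8 × 81 / 20 = 3.24 dB.
Output = 2 − 3.24 = -1.24 dBV.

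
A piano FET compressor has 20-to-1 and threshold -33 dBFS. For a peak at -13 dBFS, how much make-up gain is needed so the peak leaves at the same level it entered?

Overshoot 20 dB → 20/20 = 1 dB after compression, so the compressed level is -33 + 1 = -32 dBFS.
Make-up = target − compressed = -13 − (-32) = 19 dB.

19 dB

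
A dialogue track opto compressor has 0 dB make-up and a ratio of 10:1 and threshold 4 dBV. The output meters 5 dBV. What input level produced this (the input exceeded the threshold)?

Post-compression overshoot = 5 − 4 = 1 dB.
Before 10:1 compression the overshoot was 1 × 10 = 10 dB, so input = 4 + 10 = 14 dBV.

14 dBV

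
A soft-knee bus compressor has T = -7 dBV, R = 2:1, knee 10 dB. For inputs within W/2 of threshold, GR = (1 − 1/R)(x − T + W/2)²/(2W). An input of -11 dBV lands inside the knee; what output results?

-11.025 dBV

x − T + W/2 = -11 − (-7) + 5 = 1.
GR = (1 − 1/2) × 1² / 20 = 0.5 × 1 / 20 = 0.025 dB.
Output = -11 − 0.025 = -11.025 dBV.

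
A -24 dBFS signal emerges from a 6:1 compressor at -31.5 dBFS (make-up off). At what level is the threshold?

-33 dBFS

Let T be the threshold. Output overshoot = (input overshoot)/R, so -31.5 − T = (-24 − T)/6.
6·(-31.5 − T) = -24 − T → 5·T = -189 − (-24) = -165.
T = -165/5 = -33 dBFS.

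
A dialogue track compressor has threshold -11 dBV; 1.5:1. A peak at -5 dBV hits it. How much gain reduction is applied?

2 dB

-5 dBV exceeds the threshold by 6 dB.
After 1.5:1 compression the overshoot becomes 6/1.5 = 4 dB.
Gain reduction = 6 − 4 = 2 dB.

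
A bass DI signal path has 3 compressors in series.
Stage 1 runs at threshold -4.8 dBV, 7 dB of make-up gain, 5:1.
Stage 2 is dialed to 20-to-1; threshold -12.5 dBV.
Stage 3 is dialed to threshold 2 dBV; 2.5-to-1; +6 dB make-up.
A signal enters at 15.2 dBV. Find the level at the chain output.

Stage 1: 20 dB above -4.8 dBV, reduced 5:1 to 4 dB above → -0.8 dBV; +7 dB make-up → 6.2 dBV.
Stage 2: overshoot 18.7 dB → 18.7/20 = 0.935 dB → -11.565 dBV.
Stage 3: -11.565 dBV ≤ 2 dBV, so stage 3 doesn't engage; make-up brings it to -5.565 dBV.

-5.565 dBV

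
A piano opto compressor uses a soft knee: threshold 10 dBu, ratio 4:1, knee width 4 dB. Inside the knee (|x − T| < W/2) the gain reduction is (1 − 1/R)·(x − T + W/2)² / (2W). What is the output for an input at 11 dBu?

x − T + W/2 = 11 − 10 + 2 = 3.
GR = (1 − 1/4) × 3² / 8 = 0.75 × 9 / 8 = 0.84375 dB.
Output = 11 − 0.84375 = 10.15625 dBu.

10.15625 dBu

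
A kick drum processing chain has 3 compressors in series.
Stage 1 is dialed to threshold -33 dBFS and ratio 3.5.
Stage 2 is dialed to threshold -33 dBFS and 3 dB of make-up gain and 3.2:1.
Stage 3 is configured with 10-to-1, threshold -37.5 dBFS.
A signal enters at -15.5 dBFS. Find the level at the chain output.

Stage 1: 17.5 dB above -33 dBFS, reduced 3.5:1 to 5 dB above → -28 dBFS.
Stage 2: overshoot 5 dB → 5/3.2 = 1.5625 dB → -31.4375 dBFS; +3 dB make-up → -28.4375 dBFS.
Stage 3: overshoot 9.0625 dB → 9.0625/10 = 0.90625 dB → -36.59375 dBFS.

-36.59375 dBFS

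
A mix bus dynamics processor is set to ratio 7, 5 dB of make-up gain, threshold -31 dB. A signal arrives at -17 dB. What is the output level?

-17 dB sits 14 dB over threshold.
The 14 dB excess becomes 2 dB after 7:1 reduction.
So the level is -31 + 2 = -29 dB; make-up adds 5 dB, giving -24 dB.

-24 dB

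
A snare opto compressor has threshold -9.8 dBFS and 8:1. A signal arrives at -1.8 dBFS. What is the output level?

Overshoot: -1.8 − (-9.8) = 8 dB.
The 8 dB excess becomes 1 dB after 8:1 reduction.
So the level is -9.8 + 1 = -8.8 dBFS.

-8.8 dBFS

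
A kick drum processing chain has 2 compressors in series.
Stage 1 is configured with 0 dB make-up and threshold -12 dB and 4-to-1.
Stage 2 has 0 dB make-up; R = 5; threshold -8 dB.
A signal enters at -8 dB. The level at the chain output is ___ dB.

Stage 1: overshoot 4 dB → 4/4 = 1 dB → -11 dB.
Stage 2: -11 dB is at or below the -8 dB threshold — no compression; output -11 dB.

-11 dB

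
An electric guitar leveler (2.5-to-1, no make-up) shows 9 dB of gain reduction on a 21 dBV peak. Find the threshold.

6 dBV

Gain reduction = 21 − 12 = 9 dB; output overshoot = GR / (R − 1) = 9 / 1.5 = 6 dB.
Threshold = output − output overshoot = 12 − 6 = 6 dBV.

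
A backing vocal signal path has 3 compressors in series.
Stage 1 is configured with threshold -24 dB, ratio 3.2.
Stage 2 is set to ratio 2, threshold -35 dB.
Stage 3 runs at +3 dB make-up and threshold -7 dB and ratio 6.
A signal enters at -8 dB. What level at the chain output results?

-24 dB

Stage 1: 16 dB above -24 dB, reduced 3.2:1 to 5 dB above → -19 dB.
Stage 2: 16 dB above -35 dB, reduced 2:1 to 8 dB above → -27 dB.
Stage 3: below threshold (-27 ≤ -7); passes unchanged; make-up brings it to -24 dB.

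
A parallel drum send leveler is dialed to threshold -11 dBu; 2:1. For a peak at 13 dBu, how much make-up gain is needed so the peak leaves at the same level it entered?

12 dB

Without make-up, output = threshold + overshoot/2 = -11 + 12 = 1 dBu.
Gap to target: 12 dB.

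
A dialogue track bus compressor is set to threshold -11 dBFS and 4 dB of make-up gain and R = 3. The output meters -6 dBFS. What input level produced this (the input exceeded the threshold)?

-8 dBFS

Stripping the +4 dB make-up gives -10 dBFS at the gain stage.
The compressed level sits -10 − (-11) = 1 dB over threshold.
Input overshoot = R × output overshoot = 3 dB → input = -11 + 3 = -8 dBFS.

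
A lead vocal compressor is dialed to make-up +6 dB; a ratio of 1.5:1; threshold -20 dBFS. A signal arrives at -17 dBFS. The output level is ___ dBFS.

The input is 3 dB above the -20 dBFS threshold.
At 1.5:1 the overshoot is divided by 1.5, leaving 2 dB above threshold.
So the level is -20 + 2 = -18 dBFS; make-up adds 6 dB, giving -12 dBFS.

-12 dBFS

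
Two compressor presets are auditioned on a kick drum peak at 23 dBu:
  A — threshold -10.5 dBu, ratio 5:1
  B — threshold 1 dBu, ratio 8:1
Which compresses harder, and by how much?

A: GR = 33.5 − 33.5/5 = 26.8 dB.
B: GR = 22 − 22/8 = 19.25 dB.
Difference: 7.55 dB in favour of A.

A, by 7.55 dB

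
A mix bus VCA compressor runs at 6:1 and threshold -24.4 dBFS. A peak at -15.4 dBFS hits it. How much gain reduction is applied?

Overshoot = -15.4 − (-24.4) = 9 dB.
A 6:1 ratio leaves 1.5 dB of that excess.
So the signal is attenuated by 9 − 1.5 = 7.5 dB.

7.5 dB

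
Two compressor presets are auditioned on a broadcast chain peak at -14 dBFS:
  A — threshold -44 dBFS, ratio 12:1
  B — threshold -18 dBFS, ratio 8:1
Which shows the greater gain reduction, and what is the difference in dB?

A: overshoot 30 dB → output overshoot 2.5 dB → GR 27.5 dB.
B: overshoot 4 dB → output overshoot 0.5 dB → GR 3.5 dB.
A reduces 24 dB more.

A, by 24 dB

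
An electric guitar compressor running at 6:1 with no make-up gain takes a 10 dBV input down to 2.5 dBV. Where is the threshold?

Gain reduction = 10 − 2.5 = 7.5 dB; output overshoot = GR / (R − 1) = 7.5 / 5 = 1.5 dB.
Threshold = output − output overshoot = 2.5 − 1.5 = 1 dBV.

1 dBV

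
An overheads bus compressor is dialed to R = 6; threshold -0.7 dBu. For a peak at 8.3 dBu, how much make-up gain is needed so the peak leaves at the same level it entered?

7.5 dB

Overshoot 9 dB → 9/6 = 1.5 dB after compression, so the compressed level is -0.7 + 1.5 = 0.8 dBu.
Make-up = target − compressed = 8.3 − 0.8 = 7.5 dB.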